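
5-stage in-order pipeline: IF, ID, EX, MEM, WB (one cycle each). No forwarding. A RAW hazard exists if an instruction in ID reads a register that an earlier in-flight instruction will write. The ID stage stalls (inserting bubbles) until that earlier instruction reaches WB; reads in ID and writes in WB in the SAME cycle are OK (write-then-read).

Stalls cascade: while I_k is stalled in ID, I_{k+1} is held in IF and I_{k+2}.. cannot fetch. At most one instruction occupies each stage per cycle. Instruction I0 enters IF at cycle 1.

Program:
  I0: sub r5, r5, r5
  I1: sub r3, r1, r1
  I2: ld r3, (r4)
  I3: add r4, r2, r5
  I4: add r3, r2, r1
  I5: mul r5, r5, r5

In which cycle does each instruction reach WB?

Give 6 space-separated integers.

Answer: 5 6 7 8 9 10

Derivation:
I0 sub r5 <- r5,r5: IF@1 ID@2 stall=0 (-) EX@3 MEM@4 WB@5
I1 sub r3 <- r1,r1: IF@2 ID@3 stall=0 (-) EX@4 MEM@5 WB@6
I2 ld r3 <- r4: IF@3 ID@4 stall=0 (-) EX@5 MEM@6 WB@7
I3 add r4 <- r2,r5: IF@4 ID@5 stall=0 (-) EX@6 MEM@7 WB@8
I4 add r3 <- r2,r1: IF@5 ID@6 stall=0 (-) EX@7 MEM@8 WB@9
I5 mul r5 <- r5,r5: IF@6 ID@7 stall=0 (-) EX@8 MEM@9 WB@10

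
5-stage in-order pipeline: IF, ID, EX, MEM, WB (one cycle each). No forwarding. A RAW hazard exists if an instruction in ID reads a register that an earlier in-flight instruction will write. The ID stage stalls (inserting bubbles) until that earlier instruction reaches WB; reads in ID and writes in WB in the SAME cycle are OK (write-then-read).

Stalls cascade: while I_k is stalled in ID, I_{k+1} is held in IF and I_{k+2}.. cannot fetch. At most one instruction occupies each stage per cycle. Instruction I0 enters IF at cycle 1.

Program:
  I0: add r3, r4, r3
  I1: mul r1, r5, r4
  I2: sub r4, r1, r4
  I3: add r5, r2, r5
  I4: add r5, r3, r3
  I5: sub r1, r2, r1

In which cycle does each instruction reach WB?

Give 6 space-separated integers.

Answer: 5 6 9 10 11 12

Derivation:
I0 add r3 <- r4,r3: IF@1 ID@2 stall=0 (-) EX@3 MEM@4 WB@5
I1 mul r1 <- r5,r4: IF@2 ID@3 stall=0 (-) EX@4 MEM@5 WB@6
I2 sub r4 <- r1,r4: IF@3 ID@4 stall=2 (RAW on I1.r1 (WB@6)) EX@7 MEM@8 WB@9
I3 add r5 <- r2,r5: IF@4 ID@7 stall=0 (-) EX@8 MEM@9 WB@10
I4 add r5 <- r3,r3: IF@7 ID@8 stall=0 (-) EX@9 MEM@10 WB@11
I5 sub r1 <- r2,r1: IF@8 ID@9 stall=0 (-) EX@10 MEM@11 WB@12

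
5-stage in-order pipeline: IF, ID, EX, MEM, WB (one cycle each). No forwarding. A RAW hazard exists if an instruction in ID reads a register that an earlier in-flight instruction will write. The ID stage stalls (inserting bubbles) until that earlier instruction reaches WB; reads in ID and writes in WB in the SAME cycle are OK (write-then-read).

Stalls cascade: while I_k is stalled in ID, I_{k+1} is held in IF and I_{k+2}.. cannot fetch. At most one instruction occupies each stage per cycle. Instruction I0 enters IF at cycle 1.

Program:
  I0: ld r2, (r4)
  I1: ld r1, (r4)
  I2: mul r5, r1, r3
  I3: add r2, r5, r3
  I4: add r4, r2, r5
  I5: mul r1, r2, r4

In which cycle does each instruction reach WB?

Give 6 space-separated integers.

I0 ld r2 <- r4: IF@1 ID@2 stall=0 (-) EX@3 MEM@4 WB@5
I1 ld r1 <- r4: IF@2 ID@3 stall=0 (-) EX@4 MEM@5 WB@6
I2 mul r5 <- r1,r3: IF@3 ID@4 stall=2 (RAW on I1.r1 (WB@6)) EX@7 MEM@8 WB@9
I3 add r2 <- r5,r3: IF@4 ID@7 stall=2 (RAW on I2.r5 (WB@9)) EX@10 MEM@11 WB@12
I4 add r4 <- r2,r5: IF@7 ID@10 stall=2 (RAW on I3.r2 (WB@12)) EX@13 MEM@14 WB@15
I5 mul r1 <- r2,r4: IF@10 ID@13 stall=2 (RAW on I4.r4 (WB@15)) EX@16 MEM@17 WB@18

Answer: 5 6 9 12 15 18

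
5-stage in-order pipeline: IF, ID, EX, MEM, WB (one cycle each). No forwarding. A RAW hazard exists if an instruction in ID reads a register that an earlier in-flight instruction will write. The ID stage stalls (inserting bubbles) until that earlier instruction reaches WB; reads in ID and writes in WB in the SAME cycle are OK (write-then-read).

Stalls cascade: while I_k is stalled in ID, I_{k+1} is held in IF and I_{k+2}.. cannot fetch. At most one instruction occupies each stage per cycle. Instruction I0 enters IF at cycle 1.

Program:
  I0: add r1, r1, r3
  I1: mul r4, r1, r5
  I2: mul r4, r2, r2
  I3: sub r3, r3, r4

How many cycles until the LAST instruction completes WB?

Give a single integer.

Answer: 12

Derivation:
I0 add r1 <- r1,r3: IF@1 ID@2 stall=0 (-) EX@3 MEM@4 WB@5
I1 mul r4 <- r1,r5: IF@2 ID@3 stall=2 (RAW on I0.r1 (WB@5)) EX@6 MEM@7 WB@8
I2 mul r4 <- r2,r2: IF@3 ID@6 stall=0 (-) EX@7 MEM@8 WB@9
I3 sub r3 <- r3,r4: IF@6 ID@7 stall=2 (RAW on I2.r4 (WB@9)) EX@10 MEM@11 WB@12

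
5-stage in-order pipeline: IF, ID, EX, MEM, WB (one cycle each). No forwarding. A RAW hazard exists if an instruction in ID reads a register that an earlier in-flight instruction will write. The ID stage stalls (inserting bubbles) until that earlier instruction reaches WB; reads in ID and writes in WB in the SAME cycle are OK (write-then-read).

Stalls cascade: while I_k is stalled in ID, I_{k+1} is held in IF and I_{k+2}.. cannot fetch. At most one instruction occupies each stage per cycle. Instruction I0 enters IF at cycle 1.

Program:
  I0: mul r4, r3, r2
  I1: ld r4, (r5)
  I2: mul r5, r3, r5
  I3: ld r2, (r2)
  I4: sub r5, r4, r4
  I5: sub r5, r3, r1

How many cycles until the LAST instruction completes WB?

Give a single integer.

Answer: 10

Derivation:
I0 mul r4 <- r3,r2: IF@1 ID@2 stall=0 (-) EX@3 MEM@4 WB@5
I1 ld r4 <- r5: IF@2 ID@3 stall=0 (-) EX@4 MEM@5 WB@6
I2 mul r5 <- r3,r5: IF@3 ID@4 stall=0 (-) EX@5 MEM@6 WB@7
I3 ld r2 <- r2: IF@4 ID@5 stall=0 (-) EX@6 MEM@7 WB@8
I4 sub r5 <- r4,r4: IF@5 ID@6 stall=0 (-) EX@7 MEM@8 WB@9
I5 sub r5 <- r3,r1: IF@6 ID@7 stall=0 (-) EX@8 MEM@9 WB@10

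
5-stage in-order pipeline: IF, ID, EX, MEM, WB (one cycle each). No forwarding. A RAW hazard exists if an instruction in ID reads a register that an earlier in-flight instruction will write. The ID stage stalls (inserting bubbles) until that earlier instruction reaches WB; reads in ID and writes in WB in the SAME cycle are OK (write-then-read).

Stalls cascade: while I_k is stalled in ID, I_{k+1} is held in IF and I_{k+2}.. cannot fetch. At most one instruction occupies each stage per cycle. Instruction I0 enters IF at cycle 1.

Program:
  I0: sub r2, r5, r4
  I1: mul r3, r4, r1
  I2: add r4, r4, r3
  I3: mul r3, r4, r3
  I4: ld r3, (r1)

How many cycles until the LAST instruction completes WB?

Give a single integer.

Answer: 13

Derivation:
I0 sub r2 <- r5,r4: IF@1 ID@2 stall=0 (-) EX@3 MEM@4 WB@5
I1 mul r3 <- r4,r1: IF@2 ID@3 stall=0 (-) EX@4 MEM@5 WB@6
I2 add r4 <- r4,r3: IF@3 ID@4 stall=2 (RAW on I1.r3 (WB@6)) EX@7 MEM@8 WB@9
I3 mul r3 <- r4,r3: IF@4 ID@7 stall=2 (RAW on I2.r4 (WB@9)) EX@10 MEM@11 WB@12
I4 ld r3 <- r1: IF@7 ID@10 stall=0 (-) EX@11 MEM@12 WB@13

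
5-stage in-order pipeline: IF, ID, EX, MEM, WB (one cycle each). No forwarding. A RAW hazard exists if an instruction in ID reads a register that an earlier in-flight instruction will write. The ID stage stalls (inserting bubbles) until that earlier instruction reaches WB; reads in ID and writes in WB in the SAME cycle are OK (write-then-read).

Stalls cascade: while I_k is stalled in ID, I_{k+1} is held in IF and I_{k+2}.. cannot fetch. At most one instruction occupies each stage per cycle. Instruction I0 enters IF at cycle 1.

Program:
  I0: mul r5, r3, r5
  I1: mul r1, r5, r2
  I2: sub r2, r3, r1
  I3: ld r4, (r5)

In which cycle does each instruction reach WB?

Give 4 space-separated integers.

I0 mul r5 <- r3,r5: IF@1 ID@2 stall=0 (-) EX@3 MEM@4 WB@5
I1 mul r1 <- r5,r2: IF@2 ID@3 stall=2 (RAW on I0.r5 (WB@5)) EX@6 MEM@7 WB@8
I2 sub r2 <- r3,r1: IF@3 ID@6 stall=2 (RAW on I1.r1 (WB@8)) EX@9 MEM@10 WB@11
I3 ld r4 <- r5: IF@6 ID@9 stall=0 (-) EX@10 MEM@11 WB@12

Answer: 5 8 11 12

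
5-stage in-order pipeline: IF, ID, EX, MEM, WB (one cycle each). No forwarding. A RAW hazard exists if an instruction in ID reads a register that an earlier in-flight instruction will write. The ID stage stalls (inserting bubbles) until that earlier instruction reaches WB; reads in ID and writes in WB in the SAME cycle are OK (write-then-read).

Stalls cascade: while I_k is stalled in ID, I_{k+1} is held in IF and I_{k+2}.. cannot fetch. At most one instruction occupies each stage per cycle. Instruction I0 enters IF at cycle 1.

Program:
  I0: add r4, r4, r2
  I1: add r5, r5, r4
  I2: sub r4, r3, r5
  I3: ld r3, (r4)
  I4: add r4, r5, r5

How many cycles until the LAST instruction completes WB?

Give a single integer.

Answer: 15

Derivation:
I0 add r4 <- r4,r2: IF@1 ID@2 stall=0 (-) EX@3 MEM@4 WB@5
I1 add r5 <- r5,r4: IF@2 ID@3 stall=2 (RAW on I0.r4 (WB@5)) EX@6 MEM@7 WB@8
I2 sub r4 <- r3,r5: IF@3 ID@6 stall=2 (RAW on I1.r5 (WB@8)) EX@9 MEM@10 WB@11
I3 ld r3 <- r4: IF@6 ID@9 stall=2 (RAW on I2.r4 (WB@11)) EX@12 MEM@13 WB@14
I4 add r4 <- r5,r5: IF@9 ID@12 stall=0 (-) EX@13 MEM@14 WB@15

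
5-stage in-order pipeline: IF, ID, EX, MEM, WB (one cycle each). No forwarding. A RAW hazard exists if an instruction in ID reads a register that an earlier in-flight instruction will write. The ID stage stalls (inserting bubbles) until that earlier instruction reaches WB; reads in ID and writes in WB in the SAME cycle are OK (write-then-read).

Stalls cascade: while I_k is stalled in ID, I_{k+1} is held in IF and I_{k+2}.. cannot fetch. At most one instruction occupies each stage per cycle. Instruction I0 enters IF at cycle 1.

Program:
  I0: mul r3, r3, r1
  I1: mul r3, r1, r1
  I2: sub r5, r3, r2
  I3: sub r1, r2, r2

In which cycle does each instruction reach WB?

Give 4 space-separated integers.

Answer: 5 6 9 10

Derivation:
I0 mul r3 <- r3,r1: IF@1 ID@2 stall=0 (-) EX@3 MEM@4 WB@5
I1 mul r3 <- r1,r1: IF@2 ID@3 stall=0 (-) EX@4 MEM@5 WB@6
I2 sub r5 <- r3,r2: IF@3 ID@4 stall=2 (RAW on I1.r3 (WB@6)) EX@7 MEM@8 WB@9
I3 sub r1 <- r2,r2: IF@4 ID@7 stall=0 (-) EX@8 MEM@9 WB@10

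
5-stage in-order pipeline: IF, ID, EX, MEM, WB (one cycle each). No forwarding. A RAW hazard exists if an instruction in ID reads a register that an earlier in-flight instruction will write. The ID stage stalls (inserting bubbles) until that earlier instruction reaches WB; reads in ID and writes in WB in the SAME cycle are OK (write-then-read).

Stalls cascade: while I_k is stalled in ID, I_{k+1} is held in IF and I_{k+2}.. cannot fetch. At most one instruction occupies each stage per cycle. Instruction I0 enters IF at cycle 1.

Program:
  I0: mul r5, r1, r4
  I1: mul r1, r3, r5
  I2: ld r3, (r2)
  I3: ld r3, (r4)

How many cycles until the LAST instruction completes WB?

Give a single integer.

Answer: 10

Derivation:
I0 mul r5 <- r1,r4: IF@1 ID@2 stall=0 (-) EX@3 MEM@4 WB@5
I1 mul r1 <- r3,r5: IF@2 ID@3 stall=2 (RAW on I0.r5 (WB@5)) EX@6 MEM@7 WB@8
I2 ld r3 <- r2: IF@3 ID@6 stall=0 (-) EX@7 MEM@8 WB@9
I3 ld r3 <- r4: IF@6 ID@7 stall=0 (-) EX@8 MEM@9 WB@10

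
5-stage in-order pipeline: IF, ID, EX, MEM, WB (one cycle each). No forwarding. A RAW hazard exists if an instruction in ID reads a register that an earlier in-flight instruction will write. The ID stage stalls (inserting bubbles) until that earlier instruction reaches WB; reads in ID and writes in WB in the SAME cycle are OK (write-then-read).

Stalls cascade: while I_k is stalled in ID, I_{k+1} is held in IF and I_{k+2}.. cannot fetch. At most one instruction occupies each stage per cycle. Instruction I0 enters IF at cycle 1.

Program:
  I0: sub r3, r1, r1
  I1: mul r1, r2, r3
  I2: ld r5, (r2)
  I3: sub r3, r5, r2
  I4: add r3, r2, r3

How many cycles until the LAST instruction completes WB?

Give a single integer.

Answer: 15

Derivation:
I0 sub r3 <- r1,r1: IF@1 ID@2 stall=0 (-) EX@3 MEM@4 WB@5
I1 mul r1 <- r2,r3: IF@2 ID@3 stall=2 (RAW on I0.r3 (WB@5)) EX@6 MEM@7 WB@8
I2 ld r5 <- r2: IF@3 ID@6 stall=0 (-) EX@7 MEM@8 WB@9
I3 sub r3 <- r5,r2: IF@6 ID@7 stall=2 (RAW on I2.r5 (WB@9)) EX@10 MEM@11 WB@12
I4 add r3 <- r2,r3: IF@7 ID@10 stall=2 (RAW on I3.r3 (WB@12)) EX@13 MEM@14 WB@15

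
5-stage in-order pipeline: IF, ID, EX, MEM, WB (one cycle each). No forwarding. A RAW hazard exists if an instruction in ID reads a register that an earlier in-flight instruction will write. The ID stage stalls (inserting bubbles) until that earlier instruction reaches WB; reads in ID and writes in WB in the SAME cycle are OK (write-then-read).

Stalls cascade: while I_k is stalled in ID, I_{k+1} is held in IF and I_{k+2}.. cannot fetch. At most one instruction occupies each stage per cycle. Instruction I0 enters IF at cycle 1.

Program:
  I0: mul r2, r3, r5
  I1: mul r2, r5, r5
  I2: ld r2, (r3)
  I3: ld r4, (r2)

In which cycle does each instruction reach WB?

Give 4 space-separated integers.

Answer: 5 6 7 10

Derivation:
I0 mul r2 <- r3,r5: IF@1 ID@2 stall=0 (-) EX@3 MEM@4 WB@5
I1 mul r2 <- r5,r5: IF@2 ID@3 stall=0 (-) EX@4 MEM@5 WB@6
I2 ld r2 <- r3: IF@3 ID@4 stall=0 (-) EX@5 MEM@6 WB@7
I3 ld r4 <- r2: IF@4 ID@5 stall=2 (RAW on I2.r2 (WB@7)) EX@8 MEM@9 WB@10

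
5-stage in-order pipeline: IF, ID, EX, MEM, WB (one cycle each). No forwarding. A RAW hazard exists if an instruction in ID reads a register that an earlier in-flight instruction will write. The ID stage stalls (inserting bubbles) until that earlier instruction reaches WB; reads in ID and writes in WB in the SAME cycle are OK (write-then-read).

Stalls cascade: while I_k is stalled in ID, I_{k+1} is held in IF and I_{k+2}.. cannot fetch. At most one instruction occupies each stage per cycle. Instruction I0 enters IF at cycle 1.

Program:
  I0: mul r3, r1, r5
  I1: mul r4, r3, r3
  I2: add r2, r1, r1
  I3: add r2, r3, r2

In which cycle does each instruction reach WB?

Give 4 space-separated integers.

Answer: 5 8 9 12

Derivation:
I0 mul r3 <- r1,r5: IF@1 ID@2 stall=0 (-) EX@3 MEM@4 WB@5
I1 mul r4 <- r3,r3: IF@2 ID@3 stall=2 (RAW on I0.r3 (WB@5)) EX@6 MEM@7 WB@8
I2 add r2 <- r1,r1: IF@3 ID@6 stall=0 (-) EX@7 MEM@8 WB@9
I3 add r2 <- r3,r2: IF@6 ID@7 stall=2 (RAW on I2.r2 (WB@9)) EX@10 MEM@11 WB@12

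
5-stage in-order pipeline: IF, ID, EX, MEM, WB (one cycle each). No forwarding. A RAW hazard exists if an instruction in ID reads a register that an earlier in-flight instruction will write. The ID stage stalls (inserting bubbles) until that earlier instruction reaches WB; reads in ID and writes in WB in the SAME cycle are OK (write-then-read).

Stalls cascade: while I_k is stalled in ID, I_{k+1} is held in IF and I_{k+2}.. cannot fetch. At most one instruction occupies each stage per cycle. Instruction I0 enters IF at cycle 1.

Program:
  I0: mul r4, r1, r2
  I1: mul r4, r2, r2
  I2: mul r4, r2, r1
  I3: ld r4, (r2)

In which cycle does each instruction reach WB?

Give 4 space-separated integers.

Answer: 5 6 7 8

Derivation:
I0 mul r4 <- r1,r2: IF@1 ID@2 stall=0 (-) EX@3 MEM@4 WB@5
I1 mul r4 <- r2,r2: IF@2 ID@3 stall=0 (-) EX@4 MEM@5 WB@6
I2 mul r4 <- r2,r1: IF@3 ID@4 stall=0 (-) EX@5 MEM@6 WB@7
I3 ld r4 <- r2: IF@4 ID@5 stall=0 (-) EX@6 MEM@7 WB@8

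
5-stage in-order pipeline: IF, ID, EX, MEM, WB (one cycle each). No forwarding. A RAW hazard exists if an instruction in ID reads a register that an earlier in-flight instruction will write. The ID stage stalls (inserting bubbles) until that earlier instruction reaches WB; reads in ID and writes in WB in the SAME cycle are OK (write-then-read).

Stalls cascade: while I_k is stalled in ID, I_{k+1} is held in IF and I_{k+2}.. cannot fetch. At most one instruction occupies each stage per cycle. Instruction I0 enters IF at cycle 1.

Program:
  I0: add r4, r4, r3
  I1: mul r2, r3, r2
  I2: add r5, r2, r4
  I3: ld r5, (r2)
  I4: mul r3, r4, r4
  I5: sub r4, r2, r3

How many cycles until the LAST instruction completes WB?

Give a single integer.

I0 add r4 <- r4,r3: IF@1 ID@2 stall=0 (-) EX@3 MEM@4 WB@5
I1 mul r2 <- r3,r2: IF@2 ID@3 stall=0 (-) EX@4 MEM@5 WB@6
I2 add r5 <- r2,r4: IF@3 ID@4 stall=2 (RAW on I1.r2 (WB@6)) EX@7 MEM@8 WB@9
I3 ld r5 <- r2: IF@4 ID@7 stall=0 (-) EX@8 MEM@9 WB@10
I4 mul r3 <- r4,r4: IF@7 ID@8 stall=0 (-) EX@9 MEM@10 WB@11
I5 sub r4 <- r2,r3: IF@8 ID@9 stall=2 (RAW on I4.r3 (WB@11)) EX@12 MEM@13 WB@14

Answer: 14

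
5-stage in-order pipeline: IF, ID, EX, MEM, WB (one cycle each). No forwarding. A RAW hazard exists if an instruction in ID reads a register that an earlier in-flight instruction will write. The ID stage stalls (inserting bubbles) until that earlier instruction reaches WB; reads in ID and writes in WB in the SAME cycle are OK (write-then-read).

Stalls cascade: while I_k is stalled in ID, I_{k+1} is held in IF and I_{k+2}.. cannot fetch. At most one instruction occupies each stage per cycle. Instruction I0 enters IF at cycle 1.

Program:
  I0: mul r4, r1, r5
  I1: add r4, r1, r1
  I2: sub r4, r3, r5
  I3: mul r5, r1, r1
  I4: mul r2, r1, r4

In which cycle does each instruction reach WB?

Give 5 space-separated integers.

Answer: 5 6 7 8 10

Derivation:
I0 mul r4 <- r1,r5: IF@1 ID@2 stall=0 (-) EX@3 MEM@4 WB@5
I1 add r4 <- r1,r1: IF@2 ID@3 stall=0 (-) EX@4 MEM@5 WB@6
I2 sub r4 <- r3,r5: IF@3 ID@4 stall=0 (-) EX@5 MEM@6 WB@7
I3 mul r5 <- r1,r1: IF@4 ID@5 stall=0 (-) EX@6 MEM@7 WB@8
I4 mul r2 <- r1,r4: IF@5 ID@6 stall=1 (RAW on I2.r4 (WB@7)) EX@8 MEM@9 WB@10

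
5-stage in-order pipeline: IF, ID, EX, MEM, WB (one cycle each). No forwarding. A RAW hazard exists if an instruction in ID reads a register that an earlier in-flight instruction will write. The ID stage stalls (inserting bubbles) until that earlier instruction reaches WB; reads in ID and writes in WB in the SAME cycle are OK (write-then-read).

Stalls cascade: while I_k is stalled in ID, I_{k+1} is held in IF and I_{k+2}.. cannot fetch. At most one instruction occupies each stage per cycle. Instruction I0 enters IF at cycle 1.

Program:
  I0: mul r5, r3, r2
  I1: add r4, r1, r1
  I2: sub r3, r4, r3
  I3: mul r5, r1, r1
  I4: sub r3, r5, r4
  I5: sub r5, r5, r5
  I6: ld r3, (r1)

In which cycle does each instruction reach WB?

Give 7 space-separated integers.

I0 mul r5 <- r3,r2: IF@1 ID@2 stall=0 (-) EX@3 MEM@4 WB@5
I1 add r4 <- r1,r1: IF@2 ID@3 stall=0 (-) EX@4 MEM@5 WB@6
I2 sub r3 <- r4,r3: IF@3 ID@4 stall=2 (RAW on I1.r4 (WB@6)) EX@7 MEM@8 WB@9
I3 mul r5 <- r1,r1: IF@4 ID@7 stall=0 (-) EX@8 MEM@9 WB@10
I4 sub r3 <- r5,r4: IF@7 ID@8 stall=2 (RAW on I3.r5 (WB@10)) EX@11 MEM@12 WB@13
I5 sub r5 <- r5,r5: IF@8 ID@11 stall=0 (-) EX@12 MEM@13 WB@14
I6 ld r3 <- r1: IF@11 ID@12 stall=0 (-) EX@13 MEM@14 WB@15

Answer: 5 6 9 10 13 14 15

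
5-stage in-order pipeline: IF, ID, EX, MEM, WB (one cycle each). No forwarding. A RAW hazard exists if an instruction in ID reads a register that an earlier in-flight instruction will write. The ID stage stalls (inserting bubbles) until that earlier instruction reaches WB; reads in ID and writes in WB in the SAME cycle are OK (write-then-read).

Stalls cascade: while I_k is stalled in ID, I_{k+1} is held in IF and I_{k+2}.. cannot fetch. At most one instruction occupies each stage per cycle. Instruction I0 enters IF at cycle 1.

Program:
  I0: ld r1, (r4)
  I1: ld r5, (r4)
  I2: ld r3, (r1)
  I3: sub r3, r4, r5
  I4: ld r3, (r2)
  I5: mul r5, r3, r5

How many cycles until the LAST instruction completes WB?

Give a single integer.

Answer: 13

Derivation:
I0 ld r1 <- r4: IF@1 ID@2 stall=0 (-) EX@3 MEM@4 WB@5
I1 ld r5 <- r4: IF@2 ID@3 stall=0 (-) EX@4 MEM@5 WB@6
I2 ld r3 <- r1: IF@3 ID@4 stall=1 (RAW on I0.r1 (WB@5)) EX@6 MEM@7 WB@8
I3 sub r3 <- r4,r5: IF@4 ID@6 stall=0 (-) EX@7 MEM@8 WB@9
I4 ld r3 <- r2: IF@6 ID@7 stall=0 (-) EX@8 MEM@9 WB@10
I5 mul r5 <- r3,r5: IF@7 ID@8 stall=2 (RAW on I4.r3 (WB@10)) EX@11 MEM@12 WB@13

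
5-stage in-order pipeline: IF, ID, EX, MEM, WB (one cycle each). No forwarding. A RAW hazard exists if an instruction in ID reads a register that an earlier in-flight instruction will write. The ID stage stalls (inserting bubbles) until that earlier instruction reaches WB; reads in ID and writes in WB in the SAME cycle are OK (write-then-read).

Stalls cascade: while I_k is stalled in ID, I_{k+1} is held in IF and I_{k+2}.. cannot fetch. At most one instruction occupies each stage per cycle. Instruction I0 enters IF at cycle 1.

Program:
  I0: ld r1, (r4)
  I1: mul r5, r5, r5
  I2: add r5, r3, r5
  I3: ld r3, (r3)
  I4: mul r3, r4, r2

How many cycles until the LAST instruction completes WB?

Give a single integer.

I0 ld r1 <- r4: IF@1 ID@2 stall=0 (-) EX@3 MEM@4 WB@5
I1 mul r5 <- r5,r5: IF@2 ID@3 stall=0 (-) EX@4 MEM@5 WB@6
I2 add r5 <- r3,r5: IF@3 ID@4 stall=2 (RAW on I1.r5 (WB@6)) EX@7 MEM@8 WB@9
I3 ld r3 <- r3: IF@4 ID@7 stall=0 (-) EX@8 MEM@9 WB@10
I4 mul r3 <- r4,r2: IF@7 ID@8 stall=0 (-) EX@9 MEM@10 WB@11

Answer: 11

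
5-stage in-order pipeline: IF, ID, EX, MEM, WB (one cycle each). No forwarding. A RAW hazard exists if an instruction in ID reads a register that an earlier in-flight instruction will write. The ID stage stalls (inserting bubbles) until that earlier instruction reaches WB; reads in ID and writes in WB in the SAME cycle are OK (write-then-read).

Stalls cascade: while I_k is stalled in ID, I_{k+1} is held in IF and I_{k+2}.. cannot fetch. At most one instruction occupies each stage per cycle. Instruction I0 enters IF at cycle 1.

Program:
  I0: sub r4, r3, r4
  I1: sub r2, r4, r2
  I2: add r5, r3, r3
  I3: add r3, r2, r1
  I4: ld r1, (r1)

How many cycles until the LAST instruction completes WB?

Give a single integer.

Answer: 12

Derivation:
I0 sub r4 <- r3,r4: IF@1 ID@2 stall=0 (-) EX@3 MEM@4 WB@5
I1 sub r2 <- r4,r2: IF@2 ID@3 stall=2 (RAW on I0.r4 (WB@5)) EX@6 MEM@7 WB@8
I2 add r5 <- r3,r3: IF@3 ID@6 stall=0 (-) EX@7 MEM@8 WB@9
I3 add r3 <- r2,r1: IF@6 ID@7 stall=1 (RAW on I1.r2 (WB@8)) EX@9 MEM@10 WB@11
I4 ld r1 <- r1: IF@7 ID@9 stall=0 (-) EX@10 MEM@11 WB@12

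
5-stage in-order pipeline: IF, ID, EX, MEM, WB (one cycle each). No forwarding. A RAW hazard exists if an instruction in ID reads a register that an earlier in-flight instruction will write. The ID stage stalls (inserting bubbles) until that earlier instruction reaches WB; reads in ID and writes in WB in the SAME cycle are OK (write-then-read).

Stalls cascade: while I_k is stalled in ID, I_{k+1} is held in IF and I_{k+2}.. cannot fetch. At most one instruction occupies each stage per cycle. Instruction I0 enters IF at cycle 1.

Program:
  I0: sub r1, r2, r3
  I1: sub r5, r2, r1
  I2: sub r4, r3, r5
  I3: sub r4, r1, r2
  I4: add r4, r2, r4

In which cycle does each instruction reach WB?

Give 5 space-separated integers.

Answer: 5 8 11 12 15

Derivation:
I0 sub r1 <- r2,r3: IF@1 ID@2 stall=0 (-) EX@3 MEM@4 WB@5
I1 sub r5 <- r2,r1: IF@2 ID@3 stall=2 (RAW on I0.r1 (WB@5)) EX@6 MEM@7 WB@8
I2 sub r4 <- r3,r5: IF@3 ID@6 stall=2 (RAW on I1.r5 (WB@8)) EX@9 MEM@10 WB@11
I3 sub r4 <- r1,r2: IF@6 ID@9 stall=0 (-) EX@10 MEM@11 WB@12
I4 add r4 <- r2,r4: IF@9 ID@10 stall=2 (RAW on I3.r4 (WB@12)) EX@13 MEM@14 WB@15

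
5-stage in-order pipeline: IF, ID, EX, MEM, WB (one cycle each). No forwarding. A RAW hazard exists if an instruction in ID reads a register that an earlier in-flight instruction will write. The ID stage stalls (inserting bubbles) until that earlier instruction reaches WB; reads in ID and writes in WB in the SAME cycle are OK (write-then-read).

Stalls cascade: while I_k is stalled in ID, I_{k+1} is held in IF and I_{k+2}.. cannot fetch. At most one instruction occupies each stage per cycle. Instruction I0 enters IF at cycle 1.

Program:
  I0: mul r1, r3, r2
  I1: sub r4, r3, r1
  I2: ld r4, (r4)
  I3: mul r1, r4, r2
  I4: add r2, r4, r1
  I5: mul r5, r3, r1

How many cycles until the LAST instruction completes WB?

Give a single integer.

I0 mul r1 <- r3,r2: IF@1 ID@2 stall=0 (-) EX@3 MEM@4 WB@5
I1 sub r4 <- r3,r1: IF@2 ID@3 stall=2 (RAW on I0.r1 (WB@5)) EX@6 MEM@7 WB@8
I2 ld r4 <- r4: IF@3 ID@6 stall=2 (RAW on I1.r4 (WB@8)) EX@9 MEM@10 WB@11
I3 mul r1 <- r4,r2: IF@6 ID@9 stall=2 (RAW on I2.r4 (WB@11)) EX@12 MEM@13 WB@14
I4 add r2 <- r4,r1: IF@9 ID@12 stall=2 (RAW on I3.r1 (WB@14)) EX@15 MEM@16 WB@17
I5 mul r5 <- r3,r1: IF@12 ID@15 stall=0 (-) EX@16 MEM@17 WB@18

Answer: 18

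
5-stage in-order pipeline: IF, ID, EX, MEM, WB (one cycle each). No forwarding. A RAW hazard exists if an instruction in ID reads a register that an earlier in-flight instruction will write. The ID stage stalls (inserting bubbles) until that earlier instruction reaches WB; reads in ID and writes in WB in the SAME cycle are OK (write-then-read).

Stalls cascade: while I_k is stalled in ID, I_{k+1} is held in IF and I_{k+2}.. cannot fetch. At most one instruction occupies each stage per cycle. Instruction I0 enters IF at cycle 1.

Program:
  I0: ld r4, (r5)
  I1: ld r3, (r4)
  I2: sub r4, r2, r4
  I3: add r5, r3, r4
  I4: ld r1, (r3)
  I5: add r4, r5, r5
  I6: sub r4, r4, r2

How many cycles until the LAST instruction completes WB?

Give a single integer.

I0 ld r4 <- r5: IF@1 ID@2 stall=0 (-) EX@3 MEM@4 WB@5
I1 ld r3 <- r4: IF@2 ID@3 stall=2 (RAW on I0.r4 (WB@5)) EX@6 MEM@7 WB@8
I2 sub r4 <- r2,r4: IF@3 ID@6 stall=0 (-) EX@7 MEM@8 WB@9
I3 add r5 <- r3,r4: IF@6 ID@7 stall=2 (RAW on I2.r4 (WB@9)) EX@10 MEM@11 WB@12
I4 ld r1 <- r3: IF@7 ID@10 stall=0 (-) EX@11 MEM@12 WB@13
I5 add r4 <- r5,r5: IF@10 ID@11 stall=1 (RAW on I3.r5 (WB@12)) EX@13 MEM@14 WB@15
I6 sub r4 <- r4,r2: IF@11 ID@13 stall=2 (RAW on I5.r4 (WB@15)) EX@16 MEM@17 WB@18

Answer: 18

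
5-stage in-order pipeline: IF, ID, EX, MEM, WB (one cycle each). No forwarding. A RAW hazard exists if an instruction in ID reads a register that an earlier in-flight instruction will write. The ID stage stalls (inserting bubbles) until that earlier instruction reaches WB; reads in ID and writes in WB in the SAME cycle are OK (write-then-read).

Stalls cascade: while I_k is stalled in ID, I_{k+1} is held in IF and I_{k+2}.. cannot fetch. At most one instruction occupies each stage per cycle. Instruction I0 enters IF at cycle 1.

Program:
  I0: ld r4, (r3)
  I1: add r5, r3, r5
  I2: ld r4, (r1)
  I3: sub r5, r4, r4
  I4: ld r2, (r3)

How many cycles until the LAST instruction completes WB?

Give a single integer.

Answer: 11

Derivation:
I0 ld r4 <- r3: IF@1 ID@2 stall=0 (-) EX@3 MEM@4 WB@5
I1 add r5 <- r3,r5: IF@2 ID@3 stall=0 (-) EX@4 MEM@5 WB@6
I2 ld r4 <- r1: IF@3 ID@4 stall=0 (-) EX@5 MEM@6 WB@7
I3 sub r5 <- r4,r4: IF@4 ID@5 stall=2 (RAW on I2.r4 (WB@7)) EX@8 MEM@9 WB@10
I4 ld r2 <- r3: IF@5 ID@8 stall=0 (-) EX@9 MEM@10 WB@11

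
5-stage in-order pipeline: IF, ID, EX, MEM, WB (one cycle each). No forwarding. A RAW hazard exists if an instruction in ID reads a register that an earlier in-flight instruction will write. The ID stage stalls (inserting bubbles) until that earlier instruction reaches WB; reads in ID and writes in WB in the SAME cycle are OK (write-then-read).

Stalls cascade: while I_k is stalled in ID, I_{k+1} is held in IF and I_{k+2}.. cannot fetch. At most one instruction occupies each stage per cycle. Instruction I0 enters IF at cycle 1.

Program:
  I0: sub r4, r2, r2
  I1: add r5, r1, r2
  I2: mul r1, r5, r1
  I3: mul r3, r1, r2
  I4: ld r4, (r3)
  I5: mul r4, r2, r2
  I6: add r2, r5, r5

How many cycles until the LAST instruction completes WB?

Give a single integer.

I0 sub r4 <- r2,r2: IF@1 ID@2 stall=0 (-) EX@3 MEM@4 WB@5
I1 add r5 <- r1,r2: IF@2 ID@3 stall=0 (-) EX@4 MEM@5 WB@6
I2 mul r1 <- r5,r1: IF@3 ID@4 stall=2 (RAW on I1.r5 (WB@6)) EX@7 MEM@8 WB@9
I3 mul r3 <- r1,r2: IF@4 ID@7 stall=2 (RAW on I2.r1 (WB@9)) EX@10 MEM@11 WB@12
I4 ld r4 <- r3: IF@7 ID@10 stall=2 (RAW on I3.r3 (WB@12)) EX@13 MEM@14 WB@15
I5 mul r4 <- r2,r2: IF@10 ID@13 stall=0 (-) EX@14 MEM@15 WB@16
I6 add r2 <- r5,r5: IF@13 ID@14 stall=0 (-) EX@15 MEM@16 WB@17

Answer: 17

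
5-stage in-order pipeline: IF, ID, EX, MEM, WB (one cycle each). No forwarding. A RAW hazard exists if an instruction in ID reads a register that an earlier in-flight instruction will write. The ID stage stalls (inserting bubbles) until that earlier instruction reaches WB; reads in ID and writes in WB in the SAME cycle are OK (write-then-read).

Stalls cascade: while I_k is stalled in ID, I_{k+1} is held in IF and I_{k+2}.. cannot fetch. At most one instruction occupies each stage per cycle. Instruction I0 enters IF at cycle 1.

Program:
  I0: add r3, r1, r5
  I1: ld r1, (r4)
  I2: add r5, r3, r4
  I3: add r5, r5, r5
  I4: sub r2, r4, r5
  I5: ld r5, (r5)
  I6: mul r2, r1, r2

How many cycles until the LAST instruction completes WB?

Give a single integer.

Answer: 17

Derivation:
I0 add r3 <- r1,r5: IF@1 ID@2 stall=0 (-) EX@3 MEM@4 WB@5
I1 ld r1 <- r4: IF@2 ID@3 stall=0 (-) EX@4 MEM@5 WB@6
I2 add r5 <- r3,r4: IF@3 ID@4 stall=1 (RAW on I0.r3 (WB@5)) EX@6 MEM@7 WB@8
I3 add r5 <- r5,r5: IF@4 ID@6 stall=2 (RAW on I2.r5 (WB@8)) EX@9 MEM@10 WB@11
I4 sub r2 <- r4,r5: IF@6 ID@9 stall=2 (RAW on I3.r5 (WB@11)) EX@12 MEM@13 WB@14
I5 ld r5 <- r5: IF@9 ID@12 stall=0 (-) EX@13 MEM@14 WB@15
I6 mul r2 <- r1,r2: IF@12 ID@13 stall=1 (RAW on I4.r2 (WB@14)) EX@15 MEM@16 WB@17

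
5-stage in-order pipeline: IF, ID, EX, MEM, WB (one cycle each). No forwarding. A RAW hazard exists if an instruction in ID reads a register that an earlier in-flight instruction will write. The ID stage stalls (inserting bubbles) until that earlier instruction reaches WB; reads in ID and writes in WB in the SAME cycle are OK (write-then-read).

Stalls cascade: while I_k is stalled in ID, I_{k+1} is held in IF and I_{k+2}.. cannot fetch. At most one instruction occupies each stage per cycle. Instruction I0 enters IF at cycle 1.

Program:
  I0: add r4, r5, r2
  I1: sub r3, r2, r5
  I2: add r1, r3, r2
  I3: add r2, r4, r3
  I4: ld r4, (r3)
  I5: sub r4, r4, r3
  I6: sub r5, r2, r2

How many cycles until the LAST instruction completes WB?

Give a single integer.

Answer: 15

Derivation:
I0 add r4 <- r5,r2: IF@1 ID@2 stall=0 (-) EX@3 MEM@4 WB@5
I1 sub r3 <- r2,r5: IF@2 ID@3 stall=0 (-) EX@4 MEM@5 WB@6
I2 add r1 <- r3,r2: IF@3 ID@4 stall=2 (RAW on I1.r3 (WB@6)) EX@7 MEM@8 WB@9
I3 add r2 <- r4,r3: IF@4 ID@7 stall=0 (-) EX@8 MEM@9 WB@10
I4 ld r4 <- r3: IF@7 ID@8 stall=0 (-) EX@9 MEM@10 WB@11
I5 sub r4 <- r4,r3: IF@8 ID@9 stall=2 (RAW on I4.r4 (WB@11)) EX@12 MEM@13 WB@14
I6 sub r5 <- r2,r2: IF@9 ID@12 stall=0 (-) EX@13 MEM@14 WB@15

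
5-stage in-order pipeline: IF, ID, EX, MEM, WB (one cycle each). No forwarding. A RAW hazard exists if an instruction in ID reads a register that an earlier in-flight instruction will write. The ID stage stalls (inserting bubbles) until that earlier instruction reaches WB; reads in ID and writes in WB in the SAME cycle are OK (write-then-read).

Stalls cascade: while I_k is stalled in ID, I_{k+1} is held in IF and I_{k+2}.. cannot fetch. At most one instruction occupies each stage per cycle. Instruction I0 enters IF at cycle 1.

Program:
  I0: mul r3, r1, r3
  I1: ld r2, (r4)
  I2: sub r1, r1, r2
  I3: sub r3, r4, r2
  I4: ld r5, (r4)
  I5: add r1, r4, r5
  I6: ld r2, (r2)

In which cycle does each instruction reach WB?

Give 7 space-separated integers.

I0 mul r3 <- r1,r3: IF@1 ID@2 stall=0 (-) EX@3 MEM@4 WB@5
I1 ld r2 <- r4: IF@2 ID@3 stall=0 (-) EX@4 MEM@5 WB@6
I2 sub r1 <- r1,r2: IF@3 ID@4 stall=2 (RAW on I1.r2 (WB@6)) EX@7 MEM@8 WB@9
I3 sub r3 <- r4,r2: IF@4 ID@7 stall=0 (-) EX@8 MEM@9 WB@10
I4 ld r5 <- r4: IF@7 ID@8 stall=0 (-) EX@9 MEM@10 WB@11
I5 add r1 <- r4,r5: IF@8 ID@9 stall=2 (RAW on I4.r5 (WB@11)) EX@12 MEM@13 WB@14
I6 ld r2 <- r2: IF@9 ID@12 stall=0 (-) EX@13 MEM@14 WB@15

Answer: 5 6 9 10 11 14 15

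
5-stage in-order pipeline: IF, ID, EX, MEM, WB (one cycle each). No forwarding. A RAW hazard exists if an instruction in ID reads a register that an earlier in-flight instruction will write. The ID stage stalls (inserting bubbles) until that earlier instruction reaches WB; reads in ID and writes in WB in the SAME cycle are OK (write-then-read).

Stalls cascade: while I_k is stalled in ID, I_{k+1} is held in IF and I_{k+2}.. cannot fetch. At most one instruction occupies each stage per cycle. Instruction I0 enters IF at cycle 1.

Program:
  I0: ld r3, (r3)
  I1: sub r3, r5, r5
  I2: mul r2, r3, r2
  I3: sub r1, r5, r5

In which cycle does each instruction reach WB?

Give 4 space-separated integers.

I0 ld r3 <- r3: IF@1 ID@2 stall=0 (-) EX@3 MEM@4 WB@5
I1 sub r3 <- r5,r5: IF@2 ID@3 stall=0 (-) EX@4 MEM@5 WB@6
I2 mul r2 <- r3,r2: IF@3 ID@4 stall=2 (RAW on I1.r3 (WB@6)) EX@7 MEM@8 WB@9
I3 sub r1 <- r5,r5: IF@4 ID@7 stall=0 (-) EX@8 MEM@9 WB@10

Answer: 5 6 9 10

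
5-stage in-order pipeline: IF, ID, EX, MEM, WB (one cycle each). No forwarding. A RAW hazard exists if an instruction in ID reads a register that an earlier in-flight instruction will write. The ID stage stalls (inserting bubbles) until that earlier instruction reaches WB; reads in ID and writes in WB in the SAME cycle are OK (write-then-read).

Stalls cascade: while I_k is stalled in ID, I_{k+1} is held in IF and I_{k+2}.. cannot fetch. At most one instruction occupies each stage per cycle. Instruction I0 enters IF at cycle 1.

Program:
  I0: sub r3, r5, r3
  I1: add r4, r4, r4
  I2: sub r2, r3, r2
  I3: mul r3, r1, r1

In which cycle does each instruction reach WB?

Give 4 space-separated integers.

Answer: 5 6 8 9

Derivation:
I0 sub r3 <- r5,r3: IF@1 ID@2 stall=0 (-) EX@3 MEM@4 WB@5
I1 add r4 <- r4,r4: IF@2 ID@3 stall=0 (-) EX@4 MEM@5 WB@6
I2 sub r2 <- r3,r2: IF@3 ID@4 stall=1 (RAW on I0.r3 (WB@5)) EX@6 MEM@7 WB@8
I3 mul r3 <- r1,r1: IF@4 ID@6 stall=0 (-) EX@7 MEM@8 WB@9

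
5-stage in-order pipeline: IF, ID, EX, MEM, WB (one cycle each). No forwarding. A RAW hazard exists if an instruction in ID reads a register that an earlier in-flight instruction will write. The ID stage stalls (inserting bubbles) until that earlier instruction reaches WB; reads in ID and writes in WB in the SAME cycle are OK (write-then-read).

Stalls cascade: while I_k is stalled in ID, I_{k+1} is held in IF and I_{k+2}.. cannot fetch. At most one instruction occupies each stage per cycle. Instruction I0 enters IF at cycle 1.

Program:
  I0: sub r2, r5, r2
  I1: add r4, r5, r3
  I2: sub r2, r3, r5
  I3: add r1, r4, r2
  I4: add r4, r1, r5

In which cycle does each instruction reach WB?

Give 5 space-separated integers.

I0 sub r2 <- r5,r2: IF@1 ID@2 stall=0 (-) EX@3 MEM@4 WB@5
I1 add r4 <- r5,r3: IF@2 ID@3 stall=0 (-) EX@4 MEM@5 WB@6
I2 sub r2 <- r3,r5: IF@3 ID@4 stall=0 (-) EX@5 MEM@6 WB@7
I3 add r1 <- r4,r2: IF@4 ID@5 stall=2 (RAW on I2.r2 (WB@7)) EX@8 MEM@9 WB@10
I4 add r4 <- r1,r5: IF@5 ID@8 stall=2 (RAW on I3.r1 (WB@10)) EX@11 MEM@12 WB@13

Answer: 5 6 7 10 13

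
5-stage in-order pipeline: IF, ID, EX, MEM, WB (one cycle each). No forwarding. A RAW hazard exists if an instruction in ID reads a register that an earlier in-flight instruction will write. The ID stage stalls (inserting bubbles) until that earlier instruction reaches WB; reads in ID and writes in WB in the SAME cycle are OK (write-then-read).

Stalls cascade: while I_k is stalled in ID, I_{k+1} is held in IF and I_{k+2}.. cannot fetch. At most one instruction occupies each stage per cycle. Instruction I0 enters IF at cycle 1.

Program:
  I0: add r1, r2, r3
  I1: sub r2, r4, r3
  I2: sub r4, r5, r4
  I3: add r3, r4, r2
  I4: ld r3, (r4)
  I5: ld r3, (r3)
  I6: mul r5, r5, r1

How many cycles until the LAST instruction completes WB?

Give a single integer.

I0 add r1 <- r2,r3: IF@1 ID@2 stall=0 (-) EX@3 MEM@4 WB@5
I1 sub r2 <- r4,r3: IF@2 ID@3 stall=0 (-) EX@4 MEM@5 WB@6
I2 sub r4 <- r5,r4: IF@3 ID@4 stall=0 (-) EX@5 MEM@6 WB@7
I3 add r3 <- r4,r2: IF@4 ID@5 stall=2 (RAW on I2.r4 (WB@7)) EX@8 MEM@9 WB@10
I4 ld r3 <- r4: IF@5 ID@8 stall=0 (-) EX@9 MEM@10 WB@11
I5 ld r3 <- r3: IF@8 ID@9 stall=2 (RAW on I4.r3 (WB@11)) EX@12 MEM@13 WB@14
I6 mul r5 <- r5,r1: IF@9 ID@12 stall=0 (-) EX@13 MEM@14 WB@15

Answer: 15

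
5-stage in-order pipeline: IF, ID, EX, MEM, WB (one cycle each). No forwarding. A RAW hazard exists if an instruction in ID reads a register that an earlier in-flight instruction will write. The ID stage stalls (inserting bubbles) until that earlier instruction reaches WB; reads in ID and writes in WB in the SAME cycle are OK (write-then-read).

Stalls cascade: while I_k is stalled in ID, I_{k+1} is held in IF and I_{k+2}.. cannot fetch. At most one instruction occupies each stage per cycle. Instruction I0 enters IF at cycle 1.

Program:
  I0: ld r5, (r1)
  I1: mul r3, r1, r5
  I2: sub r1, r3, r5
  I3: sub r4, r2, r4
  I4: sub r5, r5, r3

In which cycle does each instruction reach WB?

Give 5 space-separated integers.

I0 ld r5 <- r1: IF@1 ID@2 stall=0 (-) EX@3 MEM@4 WB@5
I1 mul r3 <- r1,r5: IF@2 ID@3 stall=2 (RAW on I0.r5 (WB@5)) EX@6 MEM@7 WB@8
I2 sub r1 <- r3,r5: IF@3 ID@6 stall=2 (RAW on I1.r3 (WB@8)) EX@9 MEM@10 WB@11
I3 sub r4 <- r2,r4: IF@6 ID@9 stall=0 (-) EX@10 MEM@11 WB@12
I4 sub r5 <- r5,r3: IF@9 ID@10 stall=0 (-) EX@11 MEM@12 WB@13

Answer: 5 8 11 12 13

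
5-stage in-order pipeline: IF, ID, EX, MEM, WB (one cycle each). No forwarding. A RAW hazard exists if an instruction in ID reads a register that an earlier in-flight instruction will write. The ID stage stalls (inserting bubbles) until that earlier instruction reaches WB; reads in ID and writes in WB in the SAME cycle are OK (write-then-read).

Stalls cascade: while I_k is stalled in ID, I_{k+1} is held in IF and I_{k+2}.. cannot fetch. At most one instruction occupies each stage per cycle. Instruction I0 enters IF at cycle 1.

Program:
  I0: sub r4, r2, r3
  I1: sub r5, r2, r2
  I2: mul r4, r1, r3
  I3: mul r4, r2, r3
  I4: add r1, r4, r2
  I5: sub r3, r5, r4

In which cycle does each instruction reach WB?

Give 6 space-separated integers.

Answer: 5 6 7 8 11 12

Derivation:
I0 sub r4 <- r2,r3: IF@1 ID@2 stall=0 (-) EX@3 MEM@4 WB@5
I1 sub r5 <- r2,r2: IF@2 ID@3 stall=0 (-) EX@4 MEM@5 WB@6
I2 mul r4 <- r1,r3: IF@3 ID@4 stall=0 (-) EX@5 MEM@6 WB@7
I3 mul r4 <- r2,r3: IF@4 ID@5 stall=0 (-) EX@6 MEM@7 WB@8
I4 add r1 <- r4,r2: IF@5 ID@6 stall=2 (RAW on I3.r4 (WB@8)) EX@9 MEM@10 WB@11
I5 sub r3 <- r5,r4: IF@6 ID@9 stall=0 (-) EX@10 MEM@11 WB@12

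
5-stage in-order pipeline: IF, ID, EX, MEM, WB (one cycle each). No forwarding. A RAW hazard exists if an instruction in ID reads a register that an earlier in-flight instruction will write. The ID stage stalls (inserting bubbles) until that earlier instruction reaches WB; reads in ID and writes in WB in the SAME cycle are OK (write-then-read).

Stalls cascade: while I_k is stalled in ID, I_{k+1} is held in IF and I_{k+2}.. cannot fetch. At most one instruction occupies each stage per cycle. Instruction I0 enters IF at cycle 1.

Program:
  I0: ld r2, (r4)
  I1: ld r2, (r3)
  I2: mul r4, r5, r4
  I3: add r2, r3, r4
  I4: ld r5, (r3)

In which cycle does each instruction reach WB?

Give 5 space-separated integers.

I0 ld r2 <- r4: IF@1 ID@2 stall=0 (-) EX@3 MEM@4 WB@5
I1 ld r2 <- r3: IF@2 ID@3 stall=0 (-) EX@4 MEM@5 WB@6
I2 mul r4 <- r5,r4: IF@3 ID@4 stall=0 (-) EX@5 MEM@6 WB@7
I3 add r2 <- r3,r4: IF@4 ID@5 stall=2 (RAW on I2.r4 (WB@7)) EX@8 MEM@9 WB@10
I4 ld r5 <- r3: IF@5 ID@8 stall=0 (-) EX@9 MEM@10 WB@11

Answer: 5 6 7 10 11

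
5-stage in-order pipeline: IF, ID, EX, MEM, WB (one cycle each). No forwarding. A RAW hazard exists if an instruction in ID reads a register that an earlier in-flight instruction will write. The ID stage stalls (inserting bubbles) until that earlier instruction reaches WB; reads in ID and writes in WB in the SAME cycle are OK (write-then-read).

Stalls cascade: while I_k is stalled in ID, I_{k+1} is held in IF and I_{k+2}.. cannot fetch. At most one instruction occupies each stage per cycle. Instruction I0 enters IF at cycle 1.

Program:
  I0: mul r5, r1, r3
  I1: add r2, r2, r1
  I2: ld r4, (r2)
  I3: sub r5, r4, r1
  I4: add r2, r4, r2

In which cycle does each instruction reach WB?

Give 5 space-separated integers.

Answer: 5 6 9 12 13

Derivation:
I0 mul r5 <- r1,r3: IF@1 ID@2 stall=0 (-) EX@3 MEM@4 WB@5
I1 add r2 <- r2,r1: IF@2 ID@3 stall=0 (-) EX@4 MEM@5 WB@6
I2 ld r4 <- r2: IF@3 ID@4 stall=2 (RAW on I1.r2 (WB@6)) EX@7 MEM@8 WB@9
I3 sub r5 <- r4,r1: IF@4 ID@7 stall=2 (RAW on I2.r4 (WB@9)) EX@10 MEM@11 WB@12
I4 add r2 <- r4,r2: IF@7 ID@10 stall=0 (-) EX@11 MEM@12 WB@13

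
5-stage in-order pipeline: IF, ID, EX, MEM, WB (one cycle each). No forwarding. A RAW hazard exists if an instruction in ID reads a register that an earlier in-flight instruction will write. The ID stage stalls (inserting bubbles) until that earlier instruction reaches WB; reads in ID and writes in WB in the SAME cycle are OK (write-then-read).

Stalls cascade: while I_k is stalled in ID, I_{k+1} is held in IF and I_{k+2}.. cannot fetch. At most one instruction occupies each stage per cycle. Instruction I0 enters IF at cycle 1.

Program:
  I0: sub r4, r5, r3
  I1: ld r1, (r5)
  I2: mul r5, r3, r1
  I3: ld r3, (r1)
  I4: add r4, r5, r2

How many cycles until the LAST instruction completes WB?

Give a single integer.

Answer: 12

Derivation:
I0 sub r4 <- r5,r3: IF@1 ID@2 stall=0 (-) EX@3 MEM@4 WB@5
I1 ld r1 <- r5: IF@2 ID@3 stall=0 (-) EX@4 MEM@5 WB@6
I2 mul r5 <- r3,r1: IF@3 ID@4 stall=2 (RAW on I1.r1 (WB@6)) EX@7 MEM@8 WB@9
I3 ld r3 <- r1: IF@4 ID@7 stall=0 (-) EX@8 MEM@9 WB@10
I4 add r4 <- r5,r2: IF@7 ID@8 stall=1 (RAW on I2.r5 (WB@9)) EX@10 MEM@11 WB@12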